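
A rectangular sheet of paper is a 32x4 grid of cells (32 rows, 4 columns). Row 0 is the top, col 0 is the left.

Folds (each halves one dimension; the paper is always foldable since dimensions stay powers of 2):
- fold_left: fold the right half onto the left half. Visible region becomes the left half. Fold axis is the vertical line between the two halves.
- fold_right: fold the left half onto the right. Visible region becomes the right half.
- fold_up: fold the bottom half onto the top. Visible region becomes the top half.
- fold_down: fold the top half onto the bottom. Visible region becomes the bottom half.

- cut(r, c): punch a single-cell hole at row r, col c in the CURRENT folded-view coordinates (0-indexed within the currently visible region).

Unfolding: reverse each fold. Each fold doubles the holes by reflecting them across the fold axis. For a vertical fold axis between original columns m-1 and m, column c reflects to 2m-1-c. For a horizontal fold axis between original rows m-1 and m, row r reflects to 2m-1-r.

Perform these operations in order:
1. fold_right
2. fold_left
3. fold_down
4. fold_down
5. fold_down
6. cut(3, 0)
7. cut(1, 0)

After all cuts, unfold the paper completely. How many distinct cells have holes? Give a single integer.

Op 1 fold_right: fold axis v@2; visible region now rows[0,32) x cols[2,4) = 32x2
Op 2 fold_left: fold axis v@3; visible region now rows[0,32) x cols[2,3) = 32x1
Op 3 fold_down: fold axis h@16; visible region now rows[16,32) x cols[2,3) = 16x1
Op 4 fold_down: fold axis h@24; visible region now rows[24,32) x cols[2,3) = 8x1
Op 5 fold_down: fold axis h@28; visible region now rows[28,32) x cols[2,3) = 4x1
Op 6 cut(3, 0): punch at orig (31,2); cuts so far [(31, 2)]; region rows[28,32) x cols[2,3) = 4x1
Op 7 cut(1, 0): punch at orig (29,2); cuts so far [(29, 2), (31, 2)]; region rows[28,32) x cols[2,3) = 4x1
Unfold 1 (reflect across h@28): 4 holes -> [(24, 2), (26, 2), (29, 2), (31, 2)]
Unfold 2 (reflect across h@24): 8 holes -> [(16, 2), (18, 2), (21, 2), (23, 2), (24, 2), (26, 2), (29, 2), (31, 2)]
Unfold 3 (reflect across h@16): 16 holes -> [(0, 2), (2, 2), (5, 2), (7, 2), (8, 2), (10, 2), (13, 2), (15, 2), (16, 2), (18, 2), (21, 2), (23, 2), (24, 2), (26, 2), (29, 2), (31, 2)]
Unfold 4 (reflect across v@3): 32 holes -> [(0, 2), (0, 3), (2, 2), (2, 3), (5, 2), (5, 3), (7, 2), (7, 3), (8, 2), (8, 3), (10, 2), (10, 3), (13, 2), (13, 3), (15, 2), (15, 3), (16, 2), (16, 3), (18, 2), (18, 3), (21, 2), (21, 3), (23, 2), (23, 3), (24, 2), (24, 3), (26, 2), (26, 3), (29, 2), (29, 3), (31, 2), (31, 3)]
Unfold 5 (reflect across v@2): 64 holes -> [(0, 0), (0, 1), (0, 2), (0, 3), (2, 0), (2, 1), (2, 2), (2, 3), (5, 0), (5, 1), (5, 2), (5, 3), (7, 0), (7, 1), (7, 2), (7, 3), (8, 0), (8, 1), (8, 2), (8, 3), (10, 0), (10, 1), (10, 2), (10, 3), (13, 0), (13, 1), (13, 2), (13, 3), (15, 0), (15, 1), (15, 2), (15, 3), (16, 0), (16, 1), (16, 2), (16, 3), (18, 0), (18, 1), (18, 2), (18, 3), (21, 0), (21, 1), (21, 2), (21, 3), (23, 0), (23, 1), (23, 2), (23, 3), (24, 0), (24, 1), (24, 2), (24, 3), (26, 0), (26, 1), (26, 2), (26, 3), (29, 0), (29, 1), (29, 2), (29, 3), (31, 0), (31, 1), (31, 2), (31, 3)]

Answer: 64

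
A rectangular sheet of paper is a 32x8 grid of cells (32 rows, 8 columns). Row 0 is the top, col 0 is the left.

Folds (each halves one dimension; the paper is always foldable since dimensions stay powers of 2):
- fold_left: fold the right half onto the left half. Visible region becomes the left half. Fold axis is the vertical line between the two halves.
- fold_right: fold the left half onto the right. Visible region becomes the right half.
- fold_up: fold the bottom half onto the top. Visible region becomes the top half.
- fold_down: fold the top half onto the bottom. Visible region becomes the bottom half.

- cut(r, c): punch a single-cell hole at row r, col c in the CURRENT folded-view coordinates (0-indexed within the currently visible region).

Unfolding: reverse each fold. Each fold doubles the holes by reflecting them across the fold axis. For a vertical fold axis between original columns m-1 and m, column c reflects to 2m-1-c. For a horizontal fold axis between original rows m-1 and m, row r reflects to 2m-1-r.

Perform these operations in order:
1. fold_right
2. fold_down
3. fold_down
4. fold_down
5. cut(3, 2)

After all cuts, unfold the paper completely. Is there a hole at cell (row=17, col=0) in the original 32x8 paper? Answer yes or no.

Answer: no

Derivation:
Op 1 fold_right: fold axis v@4; visible region now rows[0,32) x cols[4,8) = 32x4
Op 2 fold_down: fold axis h@16; visible region now rows[16,32) x cols[4,8) = 16x4
Op 3 fold_down: fold axis h@24; visible region now rows[24,32) x cols[4,8) = 8x4
Op 4 fold_down: fold axis h@28; visible region now rows[28,32) x cols[4,8) = 4x4
Op 5 cut(3, 2): punch at orig (31,6); cuts so far [(31, 6)]; region rows[28,32) x cols[4,8) = 4x4
Unfold 1 (reflect across h@28): 2 holes -> [(24, 6), (31, 6)]
Unfold 2 (reflect across h@24): 4 holes -> [(16, 6), (23, 6), (24, 6), (31, 6)]
Unfold 3 (reflect across h@16): 8 holes -> [(0, 6), (7, 6), (8, 6), (15, 6), (16, 6), (23, 6), (24, 6), (31, 6)]
Unfold 4 (reflect across v@4): 16 holes -> [(0, 1), (0, 6), (7, 1), (7, 6), (8, 1), (8, 6), (15, 1), (15, 6), (16, 1), (16, 6), (23, 1), (23, 6), (24, 1), (24, 6), (31, 1), (31, 6)]
Holes: [(0, 1), (0, 6), (7, 1), (7, 6), (8, 1), (8, 6), (15, 1), (15, 6), (16, 1), (16, 6), (23, 1), (23, 6), (24, 1), (24, 6), (31, 1), (31, 6)]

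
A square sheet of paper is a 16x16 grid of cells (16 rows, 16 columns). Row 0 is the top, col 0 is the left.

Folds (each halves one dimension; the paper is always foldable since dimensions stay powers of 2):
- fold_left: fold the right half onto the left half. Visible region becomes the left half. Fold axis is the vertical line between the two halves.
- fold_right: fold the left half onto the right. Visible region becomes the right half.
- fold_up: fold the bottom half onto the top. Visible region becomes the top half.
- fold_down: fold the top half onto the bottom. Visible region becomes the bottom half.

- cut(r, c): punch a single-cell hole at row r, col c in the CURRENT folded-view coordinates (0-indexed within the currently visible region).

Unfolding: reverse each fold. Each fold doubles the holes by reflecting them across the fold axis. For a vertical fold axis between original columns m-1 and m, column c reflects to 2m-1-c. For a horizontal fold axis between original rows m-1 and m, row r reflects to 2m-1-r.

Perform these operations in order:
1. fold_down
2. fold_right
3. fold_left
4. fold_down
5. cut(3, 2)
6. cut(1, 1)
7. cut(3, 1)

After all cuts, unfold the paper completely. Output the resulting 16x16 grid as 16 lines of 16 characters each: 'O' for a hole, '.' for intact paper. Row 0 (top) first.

Op 1 fold_down: fold axis h@8; visible region now rows[8,16) x cols[0,16) = 8x16
Op 2 fold_right: fold axis v@8; visible region now rows[8,16) x cols[8,16) = 8x8
Op 3 fold_left: fold axis v@12; visible region now rows[8,16) x cols[8,12) = 8x4
Op 4 fold_down: fold axis h@12; visible region now rows[12,16) x cols[8,12) = 4x4
Op 5 cut(3, 2): punch at orig (15,10); cuts so far [(15, 10)]; region rows[12,16) x cols[8,12) = 4x4
Op 6 cut(1, 1): punch at orig (13,9); cuts so far [(13, 9), (15, 10)]; region rows[12,16) x cols[8,12) = 4x4
Op 7 cut(3, 1): punch at orig (15,9); cuts so far [(13, 9), (15, 9), (15, 10)]; region rows[12,16) x cols[8,12) = 4x4
Unfold 1 (reflect across h@12): 6 holes -> [(8, 9), (8, 10), (10, 9), (13, 9), (15, 9), (15, 10)]
Unfold 2 (reflect across v@12): 12 holes -> [(8, 9), (8, 10), (8, 13), (8, 14), (10, 9), (10, 14), (13, 9), (13, 14), (15, 9), (15, 10), (15, 13), (15, 14)]
Unfold 3 (reflect across v@8): 24 holes -> [(8, 1), (8, 2), (8, 5), (8, 6), (8, 9), (8, 10), (8, 13), (8, 14), (10, 1), (10, 6), (10, 9), (10, 14), (13, 1), (13, 6), (13, 9), (13, 14), (15, 1), (15, 2), (15, 5), (15, 6), (15, 9), (15, 10), (15, 13), (15, 14)]
Unfold 4 (reflect across h@8): 48 holes -> [(0, 1), (0, 2), (0, 5), (0, 6), (0, 9), (0, 10), (0, 13), (0, 14), (2, 1), (2, 6), (2, 9), (2, 14), (5, 1), (5, 6), (5, 9), (5, 14), (7, 1), (7, 2), (7, 5), (7, 6), (7, 9), (7, 10), (7, 13), (7, 14), (8, 1), (8, 2), (8, 5), (8, 6), (8, 9), (8, 10), (8, 13), (8, 14), (10, 1), (10, 6), (10, 9), (10, 14), (13, 1), (13, 6), (13, 9), (13, 14), (15, 1), (15, 2), (15, 5), (15, 6), (15, 9), (15, 10), (15, 13), (15, 14)]

Answer: .OO..OO..OO..OO.
................
.O....O..O....O.
................
................
.O....O..O....O.
................
.OO..OO..OO..OO.
.OO..OO..OO..OO.
................
.O....O..O....O.
................
................
.O....O..O....O.
................
.OO..OO..OO..OO.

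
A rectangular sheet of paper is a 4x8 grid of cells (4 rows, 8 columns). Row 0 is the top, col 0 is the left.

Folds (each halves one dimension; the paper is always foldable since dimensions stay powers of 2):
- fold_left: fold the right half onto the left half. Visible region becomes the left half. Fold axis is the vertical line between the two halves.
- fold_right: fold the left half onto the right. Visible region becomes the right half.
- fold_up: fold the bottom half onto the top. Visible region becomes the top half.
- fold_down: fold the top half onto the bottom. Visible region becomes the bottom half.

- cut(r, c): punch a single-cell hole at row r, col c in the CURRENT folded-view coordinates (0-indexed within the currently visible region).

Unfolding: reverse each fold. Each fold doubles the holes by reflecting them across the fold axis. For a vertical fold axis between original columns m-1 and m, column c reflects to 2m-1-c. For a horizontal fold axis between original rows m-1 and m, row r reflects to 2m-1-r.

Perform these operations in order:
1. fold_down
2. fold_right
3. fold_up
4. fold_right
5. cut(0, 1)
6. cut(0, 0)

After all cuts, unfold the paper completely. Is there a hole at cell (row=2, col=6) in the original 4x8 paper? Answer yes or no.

Op 1 fold_down: fold axis h@2; visible region now rows[2,4) x cols[0,8) = 2x8
Op 2 fold_right: fold axis v@4; visible region now rows[2,4) x cols[4,8) = 2x4
Op 3 fold_up: fold axis h@3; visible region now rows[2,3) x cols[4,8) = 1x4
Op 4 fold_right: fold axis v@6; visible region now rows[2,3) x cols[6,8) = 1x2
Op 5 cut(0, 1): punch at orig (2,7); cuts so far [(2, 7)]; region rows[2,3) x cols[6,8) = 1x2
Op 6 cut(0, 0): punch at orig (2,6); cuts so far [(2, 6), (2, 7)]; region rows[2,3) x cols[6,8) = 1x2
Unfold 1 (reflect across v@6): 4 holes -> [(2, 4), (2, 5), (2, 6), (2, 7)]
Unfold 2 (reflect across h@3): 8 holes -> [(2, 4), (2, 5), (2, 6), (2, 7), (3, 4), (3, 5), (3, 6), (3, 7)]
Unfold 3 (reflect across v@4): 16 holes -> [(2, 0), (2, 1), (2, 2), (2, 3), (2, 4), (2, 5), (2, 6), (2, 7), (3, 0), (3, 1), (3, 2), (3, 3), (3, 4), (3, 5), (3, 6), (3, 7)]
Unfold 4 (reflect across h@2): 32 holes -> [(0, 0), (0, 1), (0, 2), (0, 3), (0, 4), (0, 5), (0, 6), (0, 7), (1, 0), (1, 1), (1, 2), (1, 3), (1, 4), (1, 5), (1, 6), (1, 7), (2, 0), (2, 1), (2, 2), (2, 3), (2, 4), (2, 5), (2, 6), (2, 7), (3, 0), (3, 1), (3, 2), (3, 3), (3, 4), (3, 5), (3, 6), (3, 7)]
Holes: [(0, 0), (0, 1), (0, 2), (0, 3), (0, 4), (0, 5), (0, 6), (0, 7), (1, 0), (1, 1), (1, 2), (1, 3), (1, 4), (1, 5), (1, 6), (1, 7), (2, 0), (2, 1), (2, 2), (2, 3), (2, 4), (2, 5), (2, 6), (2, 7), (3, 0), (3, 1), (3, 2), (3, 3), (3, 4), (3, 5), (3, 6), (3, 7)]

Answer: yes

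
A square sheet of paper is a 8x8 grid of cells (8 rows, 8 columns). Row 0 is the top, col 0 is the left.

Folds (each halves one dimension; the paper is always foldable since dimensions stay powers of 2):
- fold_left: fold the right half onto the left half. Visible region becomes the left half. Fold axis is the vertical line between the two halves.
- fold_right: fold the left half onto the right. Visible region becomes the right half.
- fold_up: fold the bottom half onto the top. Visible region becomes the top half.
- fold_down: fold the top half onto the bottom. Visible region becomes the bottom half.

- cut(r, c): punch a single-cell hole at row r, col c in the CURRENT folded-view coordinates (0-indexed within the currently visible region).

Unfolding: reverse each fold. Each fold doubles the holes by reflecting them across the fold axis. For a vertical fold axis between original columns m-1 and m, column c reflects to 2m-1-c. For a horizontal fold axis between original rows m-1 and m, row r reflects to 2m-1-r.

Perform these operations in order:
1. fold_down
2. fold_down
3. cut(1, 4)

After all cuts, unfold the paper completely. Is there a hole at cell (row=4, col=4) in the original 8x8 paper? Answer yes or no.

Answer: yes

Derivation:
Op 1 fold_down: fold axis h@4; visible region now rows[4,8) x cols[0,8) = 4x8
Op 2 fold_down: fold axis h@6; visible region now rows[6,8) x cols[0,8) = 2x8
Op 3 cut(1, 4): punch at orig (7,4); cuts so far [(7, 4)]; region rows[6,8) x cols[0,8) = 2x8
Unfold 1 (reflect across h@6): 2 holes -> [(4, 4), (7, 4)]
Unfold 2 (reflect across h@4): 4 holes -> [(0, 4), (3, 4), (4, 4), (7, 4)]
Holes: [(0, 4), (3, 4), (4, 4), (7, 4)]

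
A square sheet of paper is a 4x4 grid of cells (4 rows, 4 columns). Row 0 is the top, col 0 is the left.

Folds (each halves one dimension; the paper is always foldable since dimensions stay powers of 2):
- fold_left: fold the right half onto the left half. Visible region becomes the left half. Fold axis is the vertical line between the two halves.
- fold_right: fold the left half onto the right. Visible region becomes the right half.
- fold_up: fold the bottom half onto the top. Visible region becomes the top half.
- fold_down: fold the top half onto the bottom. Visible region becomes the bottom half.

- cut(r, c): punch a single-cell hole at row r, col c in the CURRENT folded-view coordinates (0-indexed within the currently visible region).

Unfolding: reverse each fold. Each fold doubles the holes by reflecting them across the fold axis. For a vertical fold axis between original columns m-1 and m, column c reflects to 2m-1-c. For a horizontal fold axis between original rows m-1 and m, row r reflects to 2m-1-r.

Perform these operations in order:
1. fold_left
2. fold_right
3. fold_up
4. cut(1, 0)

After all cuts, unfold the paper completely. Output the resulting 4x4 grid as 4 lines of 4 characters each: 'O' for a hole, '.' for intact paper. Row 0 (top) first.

Answer: ....
OOOO
OOOO
....

Derivation:
Op 1 fold_left: fold axis v@2; visible region now rows[0,4) x cols[0,2) = 4x2
Op 2 fold_right: fold axis v@1; visible region now rows[0,4) x cols[1,2) = 4x1
Op 3 fold_up: fold axis h@2; visible region now rows[0,2) x cols[1,2) = 2x1
Op 4 cut(1, 0): punch at orig (1,1); cuts so far [(1, 1)]; region rows[0,2) x cols[1,2) = 2x1
Unfold 1 (reflect across h@2): 2 holes -> [(1, 1), (2, 1)]
Unfold 2 (reflect across v@1): 4 holes -> [(1, 0), (1, 1), (2, 0), (2, 1)]
Unfold 3 (reflect across v@2): 8 holes -> [(1, 0), (1, 1), (1, 2), (1, 3), (2, 0), (2, 1), (2, 2), (2, 3)]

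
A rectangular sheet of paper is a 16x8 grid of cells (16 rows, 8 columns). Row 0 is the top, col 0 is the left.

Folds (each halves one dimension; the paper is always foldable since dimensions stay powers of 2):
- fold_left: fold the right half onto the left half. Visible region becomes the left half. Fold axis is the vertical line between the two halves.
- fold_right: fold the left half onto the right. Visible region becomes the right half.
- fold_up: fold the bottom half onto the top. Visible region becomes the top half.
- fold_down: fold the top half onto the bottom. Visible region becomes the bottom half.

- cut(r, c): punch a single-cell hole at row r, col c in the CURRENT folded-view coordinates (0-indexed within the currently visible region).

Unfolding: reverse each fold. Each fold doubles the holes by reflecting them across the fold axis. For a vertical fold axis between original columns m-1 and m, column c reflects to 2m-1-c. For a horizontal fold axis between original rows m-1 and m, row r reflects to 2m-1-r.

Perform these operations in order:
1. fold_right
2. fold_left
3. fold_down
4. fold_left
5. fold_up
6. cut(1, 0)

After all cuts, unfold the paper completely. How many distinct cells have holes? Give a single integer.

Answer: 32

Derivation:
Op 1 fold_right: fold axis v@4; visible region now rows[0,16) x cols[4,8) = 16x4
Op 2 fold_left: fold axis v@6; visible region now rows[0,16) x cols[4,6) = 16x2
Op 3 fold_down: fold axis h@8; visible region now rows[8,16) x cols[4,6) = 8x2
Op 4 fold_left: fold axis v@5; visible region now rows[8,16) x cols[4,5) = 8x1
Op 5 fold_up: fold axis h@12; visible region now rows[8,12) x cols[4,5) = 4x1
Op 6 cut(1, 0): punch at orig (9,4); cuts so far [(9, 4)]; region rows[8,12) x cols[4,5) = 4x1
Unfold 1 (reflect across h@12): 2 holes -> [(9, 4), (14, 4)]
Unfold 2 (reflect across v@5): 4 holes -> [(9, 4), (9, 5), (14, 4), (14, 5)]
Unfold 3 (reflect across h@8): 8 holes -> [(1, 4), (1, 5), (6, 4), (6, 5), (9, 4), (9, 5), (14, 4), (14, 5)]
Unfold 4 (reflect across v@6): 16 holes -> [(1, 4), (1, 5), (1, 6), (1, 7), (6, 4), (6, 5), (6, 6), (6, 7), (9, 4), (9, 5), (9, 6), (9, 7), (14, 4), (14, 5), (14, 6), (14, 7)]
Unfold 5 (reflect across v@4): 32 holes -> [(1, 0), (1, 1), (1, 2), (1, 3), (1, 4), (1, 5), (1, 6), (1, 7), (6, 0), (6, 1), (6, 2), (6, 3), (6, 4), (6, 5), (6, 6), (6, 7), (9, 0), (9, 1), (9, 2), (9, 3), (9, 4), (9, 5), (9, 6), (9, 7), (14, 0), (14, 1), (14, 2), (14, 3), (14, 4), (14, 5), (14, 6), (14, 7)]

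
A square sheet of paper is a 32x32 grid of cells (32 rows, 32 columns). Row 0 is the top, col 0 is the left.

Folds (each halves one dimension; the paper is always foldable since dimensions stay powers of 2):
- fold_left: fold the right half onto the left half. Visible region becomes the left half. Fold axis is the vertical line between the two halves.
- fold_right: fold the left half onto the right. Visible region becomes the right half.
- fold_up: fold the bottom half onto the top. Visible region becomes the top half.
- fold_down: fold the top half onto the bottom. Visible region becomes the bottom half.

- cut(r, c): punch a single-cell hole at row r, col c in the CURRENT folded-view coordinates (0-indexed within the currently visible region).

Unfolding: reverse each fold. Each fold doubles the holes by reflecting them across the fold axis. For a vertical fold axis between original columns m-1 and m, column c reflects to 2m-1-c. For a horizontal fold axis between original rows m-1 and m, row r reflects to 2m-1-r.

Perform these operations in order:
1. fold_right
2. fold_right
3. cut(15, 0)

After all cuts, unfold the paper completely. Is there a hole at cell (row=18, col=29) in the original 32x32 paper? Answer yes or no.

Answer: no

Derivation:
Op 1 fold_right: fold axis v@16; visible region now rows[0,32) x cols[16,32) = 32x16
Op 2 fold_right: fold axis v@24; visible region now rows[0,32) x cols[24,32) = 32x8
Op 3 cut(15, 0): punch at orig (15,24); cuts so far [(15, 24)]; region rows[0,32) x cols[24,32) = 32x8
Unfold 1 (reflect across v@24): 2 holes -> [(15, 23), (15, 24)]
Unfold 2 (reflect across v@16): 4 holes -> [(15, 7), (15, 8), (15, 23), (15, 24)]
Holes: [(15, 7), (15, 8), (15, 23), (15, 24)]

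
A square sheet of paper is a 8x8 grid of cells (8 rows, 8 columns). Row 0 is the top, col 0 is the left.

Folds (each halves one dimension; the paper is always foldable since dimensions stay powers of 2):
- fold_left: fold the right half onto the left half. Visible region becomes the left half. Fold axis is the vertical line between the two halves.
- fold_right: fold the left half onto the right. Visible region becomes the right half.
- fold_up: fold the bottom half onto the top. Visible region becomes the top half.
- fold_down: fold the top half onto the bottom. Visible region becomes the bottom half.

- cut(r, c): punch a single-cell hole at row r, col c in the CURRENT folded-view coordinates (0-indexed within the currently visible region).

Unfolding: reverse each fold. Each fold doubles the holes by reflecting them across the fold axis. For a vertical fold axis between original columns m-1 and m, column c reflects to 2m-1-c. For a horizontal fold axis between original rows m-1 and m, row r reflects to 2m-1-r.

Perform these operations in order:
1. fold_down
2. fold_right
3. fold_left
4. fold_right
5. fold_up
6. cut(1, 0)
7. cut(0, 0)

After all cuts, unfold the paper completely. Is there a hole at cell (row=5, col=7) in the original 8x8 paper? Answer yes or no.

Answer: yes

Derivation:
Op 1 fold_down: fold axis h@4; visible region now rows[4,8) x cols[0,8) = 4x8
Op 2 fold_right: fold axis v@4; visible region now rows[4,8) x cols[4,8) = 4x4
Op 3 fold_left: fold axis v@6; visible region now rows[4,8) x cols[4,6) = 4x2
Op 4 fold_right: fold axis v@5; visible region now rows[4,8) x cols[5,6) = 4x1
Op 5 fold_up: fold axis h@6; visible region now rows[4,6) x cols[5,6) = 2x1
Op 6 cut(1, 0): punch at orig (5,5); cuts so far [(5, 5)]; region rows[4,6) x cols[5,6) = 2x1
Op 7 cut(0, 0): punch at orig (4,5); cuts so far [(4, 5), (5, 5)]; region rows[4,6) x cols[5,6) = 2x1
Unfold 1 (reflect across h@6): 4 holes -> [(4, 5), (5, 5), (6, 5), (7, 5)]
Unfold 2 (reflect across v@5): 8 holes -> [(4, 4), (4, 5), (5, 4), (5, 5), (6, 4), (6, 5), (7, 4), (7, 5)]
Unfold 3 (reflect across v@6): 16 holes -> [(4, 4), (4, 5), (4, 6), (4, 7), (5, 4), (5, 5), (5, 6), (5, 7), (6, 4), (6, 5), (6, 6), (6, 7), (7, 4), (7, 5), (7, 6), (7, 7)]
Unfold 4 (reflect across v@4): 32 holes -> [(4, 0), (4, 1), (4, 2), (4, 3), (4, 4), (4, 5), (4, 6), (4, 7), (5, 0), (5, 1), (5, 2), (5, 3), (5, 4), (5, 5), (5, 6), (5, 7), (6, 0), (6, 1), (6, 2), (6, 3), (6, 4), (6, 5), (6, 6), (6, 7), (7, 0), (7, 1), (7, 2), (7, 3), (7, 4), (7, 5), (7, 6), (7, 7)]
Unfold 5 (reflect across h@4): 64 holes -> [(0, 0), (0, 1), (0, 2), (0, 3), (0, 4), (0, 5), (0, 6), (0, 7), (1, 0), (1, 1), (1, 2), (1, 3), (1, 4), (1, 5), (1, 6), (1, 7), (2, 0), (2, 1), (2, 2), (2, 3), (2, 4), (2, 5), (2, 6), (2, 7), (3, 0), (3, 1), (3, 2), (3, 3), (3, 4), (3, 5), (3, 6), (3, 7), (4, 0), (4, 1), (4, 2), (4, 3), (4, 4), (4, 5), (4, 6), (4, 7), (5, 0), (5, 1), (5, 2), (5, 3), (5, 4), (5, 5), (5, 6), (5, 7), (6, 0), (6, 1), (6, 2), (6, 3), (6, 4), (6, 5), (6, 6), (6, 7), (7, 0), (7, 1), (7, 2), (7, 3), (7, 4), (7, 5), (7, 6), (7, 7)]
Holes: [(0, 0), (0, 1), (0, 2), (0, 3), (0, 4), (0, 5), (0, 6), (0, 7), (1, 0), (1, 1), (1, 2), (1, 3), (1, 4), (1, 5), (1, 6), (1, 7), (2, 0), (2, 1), (2, 2), (2, 3), (2, 4), (2, 5), (2, 6), (2, 7), (3, 0), (3, 1), (3, 2), (3, 3), (3, 4), (3, 5), (3, 6), (3, 7), (4, 0), (4, 1), (4, 2), (4, 3), (4, 4), (4, 5), (4, 6), (4, 7), (5, 0), (5, 1), (5, 2), (5, 3), (5, 4), (5, 5), (5, 6), (5, 7), (6, 0), (6, 1), (6, 2), (6, 3), (6, 4), (6, 5), (6, 6), (6, 7), (7, 0), (7, 1), (7, 2), (7, 3), (7, 4), (7, 5), (7, 6), (7, 7)]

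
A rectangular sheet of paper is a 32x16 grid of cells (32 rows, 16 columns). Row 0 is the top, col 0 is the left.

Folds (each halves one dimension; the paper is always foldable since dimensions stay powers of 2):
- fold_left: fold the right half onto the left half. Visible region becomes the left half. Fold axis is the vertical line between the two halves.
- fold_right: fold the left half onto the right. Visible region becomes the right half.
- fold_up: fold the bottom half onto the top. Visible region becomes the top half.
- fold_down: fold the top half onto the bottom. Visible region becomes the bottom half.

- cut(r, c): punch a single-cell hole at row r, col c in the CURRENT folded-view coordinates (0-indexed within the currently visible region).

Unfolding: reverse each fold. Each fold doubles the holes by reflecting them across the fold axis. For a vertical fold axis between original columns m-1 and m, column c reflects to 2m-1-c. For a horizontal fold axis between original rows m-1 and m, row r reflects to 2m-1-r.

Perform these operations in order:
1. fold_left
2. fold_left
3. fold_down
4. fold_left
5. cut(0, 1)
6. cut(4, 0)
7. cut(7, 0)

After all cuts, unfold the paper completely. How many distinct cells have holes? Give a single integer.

Op 1 fold_left: fold axis v@8; visible region now rows[0,32) x cols[0,8) = 32x8
Op 2 fold_left: fold axis v@4; visible region now rows[0,32) x cols[0,4) = 32x4
Op 3 fold_down: fold axis h@16; visible region now rows[16,32) x cols[0,4) = 16x4
Op 4 fold_left: fold axis v@2; visible region now rows[16,32) x cols[0,2) = 16x2
Op 5 cut(0, 1): punch at orig (16,1); cuts so far [(16, 1)]; region rows[16,32) x cols[0,2) = 16x2
Op 6 cut(4, 0): punch at orig (20,0); cuts so far [(16, 1), (20, 0)]; region rows[16,32) x cols[0,2) = 16x2
Op 7 cut(7, 0): punch at orig (23,0); cuts so far [(16, 1), (20, 0), (23, 0)]; region rows[16,32) x cols[0,2) = 16x2
Unfold 1 (reflect across v@2): 6 holes -> [(16, 1), (16, 2), (20, 0), (20, 3), (23, 0), (23, 3)]
Unfold 2 (reflect across h@16): 12 holes -> [(8, 0), (8, 3), (11, 0), (11, 3), (15, 1), (15, 2), (16, 1), (16, 2), (20, 0), (20, 3), (23, 0), (23, 3)]
Unfold 3 (reflect across v@4): 24 holes -> [(8, 0), (8, 3), (8, 4), (8, 7), (11, 0), (11, 3), (11, 4), (11, 7), (15, 1), (15, 2), (15, 5), (15, 6), (16, 1), (16, 2), (16, 5), (16, 6), (20, 0), (20, 3), (20, 4), (20, 7), (23, 0), (23, 3), (23, 4), (23, 7)]
Unfold 4 (reflect across v@8): 48 holes -> [(8, 0), (8, 3), (8, 4), (8, 7), (8, 8), (8, 11), (8, 12), (8, 15), (11, 0), (11, 3), (11, 4), (11, 7), (11, 8), (11, 11), (11, 12), (11, 15), (15, 1), (15, 2), (15, 5), (15, 6), (15, 9), (15, 10), (15, 13), (15, 14), (16, 1), (16, 2), (16, 5), (16, 6), (16, 9), (16, 10), (16, 13), (16, 14), (20, 0), (20, 3), (20, 4), (20, 7), (20, 8), (20, 11), (20, 12), (20, 15), (23, 0), (23, 3), (23, 4), (23, 7), (23, 8), (23, 11), (23, 12), (23, 15)]

Answer: 48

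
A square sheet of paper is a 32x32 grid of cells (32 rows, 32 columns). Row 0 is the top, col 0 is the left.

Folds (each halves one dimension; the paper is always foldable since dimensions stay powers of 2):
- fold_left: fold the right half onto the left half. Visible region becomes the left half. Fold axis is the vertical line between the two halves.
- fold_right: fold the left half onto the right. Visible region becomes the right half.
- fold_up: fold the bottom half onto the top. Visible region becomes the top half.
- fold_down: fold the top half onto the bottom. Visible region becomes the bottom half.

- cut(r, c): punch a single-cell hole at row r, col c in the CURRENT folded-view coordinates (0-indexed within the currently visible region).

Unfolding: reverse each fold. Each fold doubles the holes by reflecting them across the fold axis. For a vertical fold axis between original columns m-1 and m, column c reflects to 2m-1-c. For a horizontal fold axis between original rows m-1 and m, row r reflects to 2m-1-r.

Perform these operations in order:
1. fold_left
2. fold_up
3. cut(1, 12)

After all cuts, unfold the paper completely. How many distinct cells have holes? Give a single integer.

Op 1 fold_left: fold axis v@16; visible region now rows[0,32) x cols[0,16) = 32x16
Op 2 fold_up: fold axis h@16; visible region now rows[0,16) x cols[0,16) = 16x16
Op 3 cut(1, 12): punch at orig (1,12); cuts so far [(1, 12)]; region rows[0,16) x cols[0,16) = 16x16
Unfold 1 (reflect across h@16): 2 holes -> [(1, 12), (30, 12)]
Unfold 2 (reflect across v@16): 4 holes -> [(1, 12), (1, 19), (30, 12), (30, 19)]

Answer: 4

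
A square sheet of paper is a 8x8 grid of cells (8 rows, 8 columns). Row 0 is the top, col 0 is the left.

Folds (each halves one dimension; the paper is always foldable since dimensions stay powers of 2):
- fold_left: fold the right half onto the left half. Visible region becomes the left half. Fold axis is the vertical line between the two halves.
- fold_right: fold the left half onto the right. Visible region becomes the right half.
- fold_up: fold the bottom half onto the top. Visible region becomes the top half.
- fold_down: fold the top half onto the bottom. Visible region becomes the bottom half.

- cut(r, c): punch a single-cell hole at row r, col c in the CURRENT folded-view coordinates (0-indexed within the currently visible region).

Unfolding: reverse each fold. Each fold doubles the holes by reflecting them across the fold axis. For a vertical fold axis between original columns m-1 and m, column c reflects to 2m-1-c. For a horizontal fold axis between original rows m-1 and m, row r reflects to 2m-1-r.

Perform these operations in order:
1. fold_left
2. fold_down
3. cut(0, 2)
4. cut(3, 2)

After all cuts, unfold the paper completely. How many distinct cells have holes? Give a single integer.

Answer: 8

Derivation:
Op 1 fold_left: fold axis v@4; visible region now rows[0,8) x cols[0,4) = 8x4
Op 2 fold_down: fold axis h@4; visible region now rows[4,8) x cols[0,4) = 4x4
Op 3 cut(0, 2): punch at orig (4,2); cuts so far [(4, 2)]; region rows[4,8) x cols[0,4) = 4x4
Op 4 cut(3, 2): punch at orig (7,2); cuts so far [(4, 2), (7, 2)]; region rows[4,8) x cols[0,4) = 4x4
Unfold 1 (reflect across h@4): 4 holes -> [(0, 2), (3, 2), (4, 2), (7, 2)]
Unfold 2 (reflect across v@4): 8 holes -> [(0, 2), (0, 5), (3, 2), (3, 5), (4, 2), (4, 5), (7, 2), (7, 5)]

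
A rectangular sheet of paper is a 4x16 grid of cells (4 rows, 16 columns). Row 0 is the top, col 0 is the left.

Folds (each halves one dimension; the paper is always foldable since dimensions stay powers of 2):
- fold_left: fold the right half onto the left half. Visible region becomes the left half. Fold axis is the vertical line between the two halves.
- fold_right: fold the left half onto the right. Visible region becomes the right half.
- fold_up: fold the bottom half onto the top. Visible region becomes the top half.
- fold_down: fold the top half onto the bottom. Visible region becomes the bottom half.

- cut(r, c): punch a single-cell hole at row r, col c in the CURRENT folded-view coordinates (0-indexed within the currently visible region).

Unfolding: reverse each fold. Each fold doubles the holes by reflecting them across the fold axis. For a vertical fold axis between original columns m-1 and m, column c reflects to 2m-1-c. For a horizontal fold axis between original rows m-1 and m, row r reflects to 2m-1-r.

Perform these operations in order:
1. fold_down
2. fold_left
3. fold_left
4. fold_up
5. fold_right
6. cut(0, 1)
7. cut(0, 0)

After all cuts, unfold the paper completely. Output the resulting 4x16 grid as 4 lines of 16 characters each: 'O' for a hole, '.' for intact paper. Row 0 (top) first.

Op 1 fold_down: fold axis h@2; visible region now rows[2,4) x cols[0,16) = 2x16
Op 2 fold_left: fold axis v@8; visible region now rows[2,4) x cols[0,8) = 2x8
Op 3 fold_left: fold axis v@4; visible region now rows[2,4) x cols[0,4) = 2x4
Op 4 fold_up: fold axis h@3; visible region now rows[2,3) x cols[0,4) = 1x4
Op 5 fold_right: fold axis v@2; visible region now rows[2,3) x cols[2,4) = 1x2
Op 6 cut(0, 1): punch at orig (2,3); cuts so far [(2, 3)]; region rows[2,3) x cols[2,4) = 1x2
Op 7 cut(0, 0): punch at orig (2,2); cuts so far [(2, 2), (2, 3)]; region rows[2,3) x cols[2,4) = 1x2
Unfold 1 (reflect across v@2): 4 holes -> [(2, 0), (2, 1), (2, 2), (2, 3)]
Unfold 2 (reflect across h@3): 8 holes -> [(2, 0), (2, 1), (2, 2), (2, 3), (3, 0), (3, 1), (3, 2), (3, 3)]
Unfold 3 (reflect across v@4): 16 holes -> [(2, 0), (2, 1), (2, 2), (2, 3), (2, 4), (2, 5), (2, 6), (2, 7), (3, 0), (3, 1), (3, 2), (3, 3), (3, 4), (3, 5), (3, 6), (3, 7)]
Unfold 4 (reflect across v@8): 32 holes -> [(2, 0), (2, 1), (2, 2), (2, 3), (2, 4), (2, 5), (2, 6), (2, 7), (2, 8), (2, 9), (2, 10), (2, 11), (2, 12), (2, 13), (2, 14), (2, 15), (3, 0), (3, 1), (3, 2), (3, 3), (3, 4), (3, 5), (3, 6), (3, 7), (3, 8), (3, 9), (3, 10), (3, 11), (3, 12), (3, 13), (3, 14), (3, 15)]
Unfold 5 (reflect across h@2): 64 holes -> [(0, 0), (0, 1), (0, 2), (0, 3), (0, 4), (0, 5), (0, 6), (0, 7), (0, 8), (0, 9), (0, 10), (0, 11), (0, 12), (0, 13), (0, 14), (0, 15), (1, 0), (1, 1), (1, 2), (1, 3), (1, 4), (1, 5), (1, 6), (1, 7), (1, 8), (1, 9), (1, 10), (1, 11), (1, 12), (1, 13), (1, 14), (1, 15), (2, 0), (2, 1), (2, 2), (2, 3), (2, 4), (2, 5), (2, 6), (2, 7), (2, 8), (2, 9), (2, 10), (2, 11), (2, 12), (2, 13), (2, 14), (2, 15), (3, 0), (3, 1), (3, 2), (3, 3), (3, 4), (3, 5), (3, 6), (3, 7), (3, 8), (3, 9), (3, 10), (3, 11), (3, 12), (3, 13), (3, 14), (3, 15)]

Answer: OOOOOOOOOOOOOOOO
OOOOOOOOOOOOOOOO
OOOOOOOOOOOOOOOO
OOOOOOOOOOOOOOOO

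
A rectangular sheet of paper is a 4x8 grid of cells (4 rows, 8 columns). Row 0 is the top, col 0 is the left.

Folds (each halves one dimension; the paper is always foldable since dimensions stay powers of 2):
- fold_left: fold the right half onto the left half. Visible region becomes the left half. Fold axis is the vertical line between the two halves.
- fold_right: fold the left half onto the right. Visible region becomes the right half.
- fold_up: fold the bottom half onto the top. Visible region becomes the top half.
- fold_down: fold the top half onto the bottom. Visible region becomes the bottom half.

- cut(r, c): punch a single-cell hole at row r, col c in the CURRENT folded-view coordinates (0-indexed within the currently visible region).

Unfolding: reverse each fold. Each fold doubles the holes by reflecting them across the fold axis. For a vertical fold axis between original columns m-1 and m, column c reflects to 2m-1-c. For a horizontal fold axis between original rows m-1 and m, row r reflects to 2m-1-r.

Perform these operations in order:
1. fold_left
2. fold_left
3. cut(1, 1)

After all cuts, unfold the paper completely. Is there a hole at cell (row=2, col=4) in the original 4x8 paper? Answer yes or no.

Answer: no

Derivation:
Op 1 fold_left: fold axis v@4; visible region now rows[0,4) x cols[0,4) = 4x4
Op 2 fold_left: fold axis v@2; visible region now rows[0,4) x cols[0,2) = 4x2
Op 3 cut(1, 1): punch at orig (1,1); cuts so far [(1, 1)]; region rows[0,4) x cols[0,2) = 4x2
Unfold 1 (reflect across v@2): 2 holes -> [(1, 1), (1, 2)]
Unfold 2 (reflect across v@4): 4 holes -> [(1, 1), (1, 2), (1, 5), (1, 6)]
Holes: [(1, 1), (1, 2), (1, 5), (1, 6)]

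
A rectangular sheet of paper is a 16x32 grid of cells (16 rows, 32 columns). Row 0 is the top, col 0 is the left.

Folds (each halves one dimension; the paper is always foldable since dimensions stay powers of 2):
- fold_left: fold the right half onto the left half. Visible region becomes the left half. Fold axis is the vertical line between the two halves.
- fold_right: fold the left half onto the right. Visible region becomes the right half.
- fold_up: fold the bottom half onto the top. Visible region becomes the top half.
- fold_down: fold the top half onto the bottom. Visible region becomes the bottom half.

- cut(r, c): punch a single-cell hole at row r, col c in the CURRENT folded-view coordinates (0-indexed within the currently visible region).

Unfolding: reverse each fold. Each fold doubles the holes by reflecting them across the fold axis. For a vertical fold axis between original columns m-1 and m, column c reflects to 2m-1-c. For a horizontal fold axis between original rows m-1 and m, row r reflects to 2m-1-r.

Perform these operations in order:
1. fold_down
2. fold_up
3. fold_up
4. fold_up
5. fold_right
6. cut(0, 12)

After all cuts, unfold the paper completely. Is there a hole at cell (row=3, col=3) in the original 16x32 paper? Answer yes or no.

Op 1 fold_down: fold axis h@8; visible region now rows[8,16) x cols[0,32) = 8x32
Op 2 fold_up: fold axis h@12; visible region now rows[8,12) x cols[0,32) = 4x32
Op 3 fold_up: fold axis h@10; visible region now rows[8,10) x cols[0,32) = 2x32
Op 4 fold_up: fold axis h@9; visible region now rows[8,9) x cols[0,32) = 1x32
Op 5 fold_right: fold axis v@16; visible region now rows[8,9) x cols[16,32) = 1x16
Op 6 cut(0, 12): punch at orig (8,28); cuts so far [(8, 28)]; region rows[8,9) x cols[16,32) = 1x16
Unfold 1 (reflect across v@16): 2 holes -> [(8, 3), (8, 28)]
Unfold 2 (reflect across h@9): 4 holes -> [(8, 3), (8, 28), (9, 3), (9, 28)]
Unfold 3 (reflect across h@10): 8 holes -> [(8, 3), (8, 28), (9, 3), (9, 28), (10, 3), (10, 28), (11, 3), (11, 28)]
Unfold 4 (reflect across h@12): 16 holes -> [(8, 3), (8, 28), (9, 3), (9, 28), (10, 3), (10, 28), (11, 3), (11, 28), (12, 3), (12, 28), (13, 3), (13, 28), (14, 3), (14, 28), (15, 3), (15, 28)]
Unfold 5 (reflect across h@8): 32 holes -> [(0, 3), (0, 28), (1, 3), (1, 28), (2, 3), (2, 28), (3, 3), (3, 28), (4, 3), (4, 28), (5, 3), (5, 28), (6, 3), (6, 28), (7, 3), (7, 28), (8, 3), (8, 28), (9, 3), (9, 28), (10, 3), (10, 28), (11, 3), (11, 28), (12, 3), (12, 28), (13, 3), (13, 28), (14, 3), (14, 28), (15, 3), (15, 28)]
Holes: [(0, 3), (0, 28), (1, 3), (1, 28), (2, 3), (2, 28), (3, 3), (3, 28), (4, 3), (4, 28), (5, 3), (5, 28), (6, 3), (6, 28), (7, 3), (7, 28), (8, 3), (8, 28), (9, 3), (9, 28), (10, 3), (10, 28), (11, 3), (11, 28), (12, 3), (12, 28), (13, 3), (13, 28), (14, 3), (14, 28), (15, 3), (15, 28)]

Answer: yes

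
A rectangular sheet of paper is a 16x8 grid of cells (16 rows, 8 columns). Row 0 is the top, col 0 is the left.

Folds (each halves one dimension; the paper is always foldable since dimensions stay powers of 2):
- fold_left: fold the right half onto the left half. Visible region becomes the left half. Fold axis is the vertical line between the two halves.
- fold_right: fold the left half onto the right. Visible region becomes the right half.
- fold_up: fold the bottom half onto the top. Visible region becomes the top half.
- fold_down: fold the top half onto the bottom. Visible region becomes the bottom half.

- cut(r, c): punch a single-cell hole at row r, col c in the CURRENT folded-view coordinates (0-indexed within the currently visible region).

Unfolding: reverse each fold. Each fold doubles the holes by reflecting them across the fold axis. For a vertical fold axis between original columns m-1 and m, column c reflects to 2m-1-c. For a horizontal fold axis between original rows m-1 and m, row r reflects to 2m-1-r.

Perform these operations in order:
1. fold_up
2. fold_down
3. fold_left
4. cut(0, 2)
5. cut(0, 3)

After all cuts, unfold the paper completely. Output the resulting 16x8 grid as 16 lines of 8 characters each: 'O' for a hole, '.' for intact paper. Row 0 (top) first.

Answer: ........
........
........
..OOOO..
..OOOO..
........
........
........
........
........
........
..OOOO..
..OOOO..
........
........
........

Derivation:
Op 1 fold_up: fold axis h@8; visible region now rows[0,8) x cols[0,8) = 8x8
Op 2 fold_down: fold axis h@4; visible region now rows[4,8) x cols[0,8) = 4x8
Op 3 fold_left: fold axis v@4; visible region now rows[4,8) x cols[0,4) = 4x4
Op 4 cut(0, 2): punch at orig (4,2); cuts so far [(4, 2)]; region rows[4,8) x cols[0,4) = 4x4
Op 5 cut(0, 3): punch at orig (4,3); cuts so far [(4, 2), (4, 3)]; region rows[4,8) x cols[0,4) = 4x4
Unfold 1 (reflect across v@4): 4 holes -> [(4, 2), (4, 3), (4, 4), (4, 5)]
Unfold 2 (reflect across h@4): 8 holes -> [(3, 2), (3, 3), (3, 4), (3, 5), (4, 2), (4, 3), (4, 4), (4, 5)]
Unfold 3 (reflect across h@8): 16 holes -> [(3, 2), (3, 3), (3, 4), (3, 5), (4, 2), (4, 3), (4, 4), (4, 5), (11, 2), (11, 3), (11, 4), (11, 5), (12, 2), (12, 3), (12, 4), (12, 5)]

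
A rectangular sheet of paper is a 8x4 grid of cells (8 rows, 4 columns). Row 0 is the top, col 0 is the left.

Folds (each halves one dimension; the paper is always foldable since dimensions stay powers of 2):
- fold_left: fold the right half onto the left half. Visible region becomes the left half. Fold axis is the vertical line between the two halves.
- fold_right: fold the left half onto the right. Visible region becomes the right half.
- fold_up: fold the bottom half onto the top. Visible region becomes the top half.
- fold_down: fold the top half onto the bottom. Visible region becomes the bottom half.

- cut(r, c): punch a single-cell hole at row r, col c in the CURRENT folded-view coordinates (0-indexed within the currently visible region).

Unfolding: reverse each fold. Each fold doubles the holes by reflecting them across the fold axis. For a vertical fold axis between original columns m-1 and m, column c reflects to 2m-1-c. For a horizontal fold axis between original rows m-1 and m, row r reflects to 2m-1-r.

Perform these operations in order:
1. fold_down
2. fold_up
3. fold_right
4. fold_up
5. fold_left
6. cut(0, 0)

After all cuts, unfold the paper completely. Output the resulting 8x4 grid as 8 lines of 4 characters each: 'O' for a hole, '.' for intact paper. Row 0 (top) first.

Answer: OOOO
OOOO
OOOO
OOOO
OOOO
OOOO
OOOO
OOOO

Derivation:
Op 1 fold_down: fold axis h@4; visible region now rows[4,8) x cols[0,4) = 4x4
Op 2 fold_up: fold axis h@6; visible region now rows[4,6) x cols[0,4) = 2x4
Op 3 fold_right: fold axis v@2; visible region now rows[4,6) x cols[2,4) = 2x2
Op 4 fold_up: fold axis h@5; visible region now rows[4,5) x cols[2,4) = 1x2
Op 5 fold_left: fold axis v@3; visible region now rows[4,5) x cols[2,3) = 1x1
Op 6 cut(0, 0): punch at orig (4,2); cuts so far [(4, 2)]; region rows[4,5) x cols[2,3) = 1x1
Unfold 1 (reflect across v@3): 2 holes -> [(4, 2), (4, 3)]
Unfold 2 (reflect across h@5): 4 holes -> [(4, 2), (4, 3), (5, 2), (5, 3)]
Unfold 3 (reflect across v@2): 8 holes -> [(4, 0), (4, 1), (4, 2), (4, 3), (5, 0), (5, 1), (5, 2), (5, 3)]
Unfold 4 (reflect across h@6): 16 holes -> [(4, 0), (4, 1), (4, 2), (4, 3), (5, 0), (5, 1), (5, 2), (5, 3), (6, 0), (6, 1), (6, 2), (6, 3), (7, 0), (7, 1), (7, 2), (7, 3)]
Unfold 5 (reflect across h@4): 32 holes -> [(0, 0), (0, 1), (0, 2), (0, 3), (1, 0), (1, 1), (1, 2), (1, 3), (2, 0), (2, 1), (2, 2), (2, 3), (3, 0), (3, 1), (3, 2), (3, 3), (4, 0), (4, 1), (4, 2), (4, 3), (5, 0), (5, 1), (5, 2), (5, 3), (6, 0), (6, 1), (6, 2), (6, 3), (7, 0), (7, 1), (7, 2), (7, 3)]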